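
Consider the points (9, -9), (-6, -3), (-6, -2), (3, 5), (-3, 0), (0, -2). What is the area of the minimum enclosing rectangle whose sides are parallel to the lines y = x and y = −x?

187

In coordinates u = x + y, v = x − y the rectangle is axis-aligned; the map (x,y)→(u,v) scales areas by 2.
u-values: 0, -9, -8, 8, -3, -2; range = 8 − (-9) = 17.
v-values: 18, -3, -4, -2, -3, 2; range = 18 − (-4) = 22.
Area = (17 × 22) / 2 = 187.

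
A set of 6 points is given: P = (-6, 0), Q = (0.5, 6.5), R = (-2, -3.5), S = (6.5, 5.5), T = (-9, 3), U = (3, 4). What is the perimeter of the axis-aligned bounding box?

51

Width = max x − min x = 6.5 − (-9) = 15.5.
Height = max y − min y = 6.5 − (-3.5) = 10.
Perimeter = 2(15.5 + 10) = 51.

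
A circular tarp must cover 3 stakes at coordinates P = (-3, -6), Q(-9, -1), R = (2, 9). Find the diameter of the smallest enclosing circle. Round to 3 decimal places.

Side lengths²: PQ² = 61, PR² = 250, QR² = 221.
Since PR² = 250 < 221 + 61 = 282, the triangle is acute, so the smallest enclosing circle is the circumcircle.
Circumcentre = (-71/46, 85/46), r² = 67405/1058.
Diameter = 2r = 2√(67405/1058) ≈ 15.964.

15.964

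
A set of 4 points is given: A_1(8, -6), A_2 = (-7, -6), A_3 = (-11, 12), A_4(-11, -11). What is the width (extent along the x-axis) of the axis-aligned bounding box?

max x = 8, min x = -11, so width = 19.

19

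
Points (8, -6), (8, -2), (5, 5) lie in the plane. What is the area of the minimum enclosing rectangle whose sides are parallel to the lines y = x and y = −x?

In coordinates u = x + y, v = x − y the rectangle is axis-aligned; the map (x,y)→(u,v) scales areas by 2.
u-values: 2, 6, 10; range = 10 − 2 = 8.
v-values: 14, 10, 0; range = 14 − 0 = 14.
Area = (8 × 14) / 2 = 56.

56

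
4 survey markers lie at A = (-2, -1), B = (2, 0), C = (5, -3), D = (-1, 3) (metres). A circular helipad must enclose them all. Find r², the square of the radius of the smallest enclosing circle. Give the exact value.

The farthest pair is C–D with squared distance 72. The circle on this segment as diameter has centre (2, 0) and r² = 72/4 = 18.
Check A: distance² to centre = 17 ≤ 18, so it lies inside.
All remaining points lie in this disk, and no smaller disk contains both endpoints, so this is the minimum enclosing circle.

18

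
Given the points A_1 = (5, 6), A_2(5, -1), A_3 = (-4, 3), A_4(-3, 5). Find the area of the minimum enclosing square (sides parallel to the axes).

81

The bounding box has width 9 and height 7.
An axis-aligned square enclosing the set must have side ≥ max(width, height).
So the minimum side is max(9, 7) = 9.
Area = 9² = 81.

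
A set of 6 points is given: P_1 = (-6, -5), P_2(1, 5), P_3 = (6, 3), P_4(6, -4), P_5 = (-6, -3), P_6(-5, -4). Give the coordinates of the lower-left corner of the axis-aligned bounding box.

x-range [-6, 6], y-range [-5, 5].
The lower-left corner is (-6, -5).

(-6, -5)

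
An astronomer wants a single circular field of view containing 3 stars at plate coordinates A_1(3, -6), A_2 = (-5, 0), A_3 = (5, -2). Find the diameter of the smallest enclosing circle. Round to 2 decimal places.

Side lengths²: A_1A_2² = 100, A_1A_3² = 20, A_2A_3² = 104.
Since A_2A_3² = 104 < 100 + 20 = 120, the triangle is acute, so the smallest enclosing circle is the circumcircle.
Circumcentre = (-2/11, -21/11), r² = 3250/121.
Diameter = 2r = 2√(3250/121) ≈ 10.37.

10.37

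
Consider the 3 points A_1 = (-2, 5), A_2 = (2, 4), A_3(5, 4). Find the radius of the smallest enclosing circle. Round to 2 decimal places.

Side lengths²: A_1A_2² = 17, A_1A_3² = 50, A_2A_3² = 9.
Since A_1A_3² = 50 ≥ 17 + 9 = 26, the angle opposite A_1A_3 is not acute, so the smallest enclosing circle has A_1A_3 as diameter.
Centre = midpoint of A_1A_3 = (1.5, 4.5), r² = 50/4 = 12.5.
r = √(12.5) ≈ 3.54.

3.54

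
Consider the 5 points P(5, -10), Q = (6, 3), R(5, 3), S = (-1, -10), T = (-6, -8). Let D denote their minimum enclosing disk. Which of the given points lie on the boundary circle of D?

P, Q, T

A smallest enclosing disk is always determined by at most three of the input points on its boundary.
The minimum enclosing circle is determined by three boundary points: P, Q, T.
Their circumcentre is (33/58, -181/58) with r² = 112625/1682.
The farthest remaining point R is at distance² 96037/1682 ≤ 112625/1682.
The points at distance exactly r from the centre are P, Q, T — 3 points.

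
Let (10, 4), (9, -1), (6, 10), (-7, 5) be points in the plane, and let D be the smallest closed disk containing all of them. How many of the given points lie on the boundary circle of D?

By Welzl's lemma the MEC is supported by two points (diametrically opposite) or three points (on a circumcircle).
The minimum enclosing circle is determined by three boundary points: (10, 4), (9, -1), (-7, 5).
Their circumcentre is (61/43, 134/43) with r² = 137605/1849.
The farthest remaining point (6, 10) is at distance² 126425/1849 ≤ 137605/1849.
The points at distance exactly r from the centre are (10, 4), (9, -1), (-7, 5) — 3 points.

3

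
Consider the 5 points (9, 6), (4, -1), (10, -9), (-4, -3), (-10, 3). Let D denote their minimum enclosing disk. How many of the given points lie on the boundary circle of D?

3

The minimum enclosing circle is determined by three boundary points: (9, 6), (10, -9), (-10, 3).
Their circumcentre is (13/24, -151/72) with r² = 355385/2592.
The farthest remaining point (-4, -3) is at distance² 55577/2592 ≤ 355385/2592.
The points at distance exactly r from the centre are (9, 6), (10, -9), (-10, 3) — 3 points.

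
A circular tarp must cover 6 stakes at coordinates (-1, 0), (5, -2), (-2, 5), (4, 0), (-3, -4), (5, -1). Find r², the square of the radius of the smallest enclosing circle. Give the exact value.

By Welzl's lemma the MEC is supported by two points (diametrically opposite) or three points (on a circumcircle).
The minimum enclosing circle is determined by three boundary points: (5, -2), (-2, 5), (-3, -4).
Their circumcentre is (0.2, 0.2) with r² = 27.88.
The farthest remaining point (5, -1) is at distance² 24.48 ≤ 27.88.

27.88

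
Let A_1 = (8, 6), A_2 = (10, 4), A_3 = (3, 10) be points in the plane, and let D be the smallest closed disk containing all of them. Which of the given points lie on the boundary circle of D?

Side lengths²: A_1A_2² = 8, A_1A_3² = 41, A_2A_3² = 85.
Since A_2A_3² = 85 ≥ 41 + 8 = 49, the angle opposite A_2A_3 is not acute, so the smallest enclosing circle has A_2A_3 as diameter.
Centre = midpoint of A_2A_3 = (6.5, 7), r² = 85/4 = 21.25.
The points at distance exactly r from the centre are A_2, A_3 — 2 points.

A_2, A_3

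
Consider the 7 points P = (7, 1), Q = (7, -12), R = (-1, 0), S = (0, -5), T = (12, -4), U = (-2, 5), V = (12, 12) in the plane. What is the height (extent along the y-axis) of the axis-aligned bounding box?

max y = 12, min y = -12, so height = 24.

24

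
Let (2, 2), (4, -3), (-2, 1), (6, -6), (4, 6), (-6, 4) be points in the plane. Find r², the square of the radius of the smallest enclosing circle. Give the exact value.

The minimum enclosing circle is determined by three boundary points: (6, -6), (4, 6), (-6, 4).
Their circumcentre is (5/31, -25/31) with r² = 58682/961.
The farthest remaining point (4, -3) is at distance² 18785/961 ≤ 58682/961.

58682/961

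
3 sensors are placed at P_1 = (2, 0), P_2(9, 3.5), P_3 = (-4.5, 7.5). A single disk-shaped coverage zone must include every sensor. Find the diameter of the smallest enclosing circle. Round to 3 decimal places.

14.080

Side lengths²: P_1P_2² = 61.25, P_1P_3² = 98.5, P_2P_3² = 198.25.
Since P_2P_3² = 198.25 ≥ 98.5 + 61.25 = 159.75, the angle opposite P_2P_3 is not acute, so the smallest enclosing circle has P_2P_3 as diameter.
Centre = midpoint of P_2P_3 = (2.25, 5.5), r² = 198.25/4 = 49.5625.
Diameter = 2r = 2√(49.5625) ≈ 14.080.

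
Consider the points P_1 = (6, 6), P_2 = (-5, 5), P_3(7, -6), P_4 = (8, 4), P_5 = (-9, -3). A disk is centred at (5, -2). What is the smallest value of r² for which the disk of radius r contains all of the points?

The required radius is the distance from (5, -2) to the farthest point.
Squared distances: 65, 149, 20, 45, 197.
Maximum is 197, attained at P_5.

197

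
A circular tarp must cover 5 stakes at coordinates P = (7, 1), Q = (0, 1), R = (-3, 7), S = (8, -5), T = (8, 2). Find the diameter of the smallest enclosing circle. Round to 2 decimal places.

16.28

A smallest enclosing disk is always determined by at most three of the input points on its boundary.
The farthest pair is R–S with squared distance 265. The circle on this segment as diameter has centre (2.5, 1) and r² = 265/4 = 66.25.
Check P: distance² to centre = 20.25 ≤ 66.25, so it lies inside.
All remaining points lie in this disk, and no smaller disk contains both endpoints, so this is the minimum enclosing circle.
Diameter = 2r = 2√(66.25) ≈ 16.28.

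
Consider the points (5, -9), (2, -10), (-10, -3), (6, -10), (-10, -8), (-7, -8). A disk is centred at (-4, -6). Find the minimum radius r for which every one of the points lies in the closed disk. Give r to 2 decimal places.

10.77

The required radius is the distance from (-4, -6) to the farthest point.
Squared distances: 90, 52, 45, 116, 40, 13.
Maximum is 116, attained at (6, -10).
r = √116 ≈ 10.77.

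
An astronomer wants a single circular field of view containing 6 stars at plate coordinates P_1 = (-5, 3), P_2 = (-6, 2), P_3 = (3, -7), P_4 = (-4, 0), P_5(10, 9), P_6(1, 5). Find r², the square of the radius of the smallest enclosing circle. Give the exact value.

93025/1058

By Welzl's lemma the MEC is supported by two points (diametrically opposite) or three points (on a circumcircle).
The minimum enclosing circle is determined by three boundary points: P_2, P_3, P_5.
Their circumcentre is (155/46, 109/46) with r² = 93025/1058.
The farthest remaining point P_1 is at distance² 74533/1058 ≤ 93025/1058.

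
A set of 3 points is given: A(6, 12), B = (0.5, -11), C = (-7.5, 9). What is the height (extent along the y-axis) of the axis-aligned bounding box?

23

max y = 12, min y = -11, so height = 23.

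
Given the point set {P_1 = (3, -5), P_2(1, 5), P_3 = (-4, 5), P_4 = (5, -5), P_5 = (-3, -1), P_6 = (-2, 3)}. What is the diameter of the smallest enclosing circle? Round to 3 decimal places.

The minimum enclosing circle of a finite set is fixed by two of the points (as a diameter) or three (as a circumcircle).
The farthest pair is P_3–P_4 with squared distance 181. The circle on this segment as diameter has centre (0.5, 0) and r² = 181/4 = 45.25.
Check P_1: distance² to centre = 31.25 ≤ 45.25, so it lies inside.
All remaining points lie in this disk, and no smaller disk contains both endpoints, so this is the minimum enclosing circle.
Diameter = 2r = 2√(45.25) ≈ 13.454.

13.454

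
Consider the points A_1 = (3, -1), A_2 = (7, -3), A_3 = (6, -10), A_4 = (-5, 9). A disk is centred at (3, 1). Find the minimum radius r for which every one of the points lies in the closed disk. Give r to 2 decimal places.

The required radius is the distance from (3, 1) to the farthest point.
Squared distances: 4, 32, 130, 128.
Maximum is 130, attained at A_3.
r = √130 ≈ 11.40.

11.40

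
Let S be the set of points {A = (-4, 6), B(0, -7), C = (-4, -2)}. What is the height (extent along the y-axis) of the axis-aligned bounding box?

13

max y = 6, min y = -7, so height = 13.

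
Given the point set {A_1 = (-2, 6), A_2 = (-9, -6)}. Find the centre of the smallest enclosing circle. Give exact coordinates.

The smallest circle enclosing two points has them as diameter endpoints.
Centre = midpoint = (-5.5, 0); r² = |A_1A_2|²/4 = 193/4 = 48.25.
Centre = (-5.5, 0).

(-5.5, 0)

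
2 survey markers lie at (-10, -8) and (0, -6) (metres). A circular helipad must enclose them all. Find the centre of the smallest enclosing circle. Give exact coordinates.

The smallest circle enclosing two points has them as diameter endpoints.
Centre = midpoint = (-5, -7); r² = |(-10, -8)−(0, -6)|²/4 = 104/4 = 26.
Centre = (-5, -7).

(-5, -7)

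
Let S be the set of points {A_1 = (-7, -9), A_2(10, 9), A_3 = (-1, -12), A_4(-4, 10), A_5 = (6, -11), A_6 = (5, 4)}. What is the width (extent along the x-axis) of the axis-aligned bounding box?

17

max x = 10, min x = -7, so width = 17.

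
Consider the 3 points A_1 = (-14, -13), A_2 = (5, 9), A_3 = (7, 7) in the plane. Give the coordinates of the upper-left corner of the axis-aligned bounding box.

(-14, 9)

x-range [-14, 7], y-range [-13, 9].
The upper-left corner is (-14, 9).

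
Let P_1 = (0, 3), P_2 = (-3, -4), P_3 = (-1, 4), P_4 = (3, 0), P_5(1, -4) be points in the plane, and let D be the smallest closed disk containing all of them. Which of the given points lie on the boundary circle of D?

P_2, P_3, P_5

A smallest enclosing disk is always determined by at most three of the input points on its boundary.
The minimum enclosing circle is determined by three boundary points: P_2, P_3, P_5.
Their circumcentre is (-1, -0.25) with r² = 18.0625.
The farthest remaining point P_4 is at distance² 16.0625 ≤ 18.0625.
The points at distance exactly r from the centre are P_2, P_3, P_5 — 3 points.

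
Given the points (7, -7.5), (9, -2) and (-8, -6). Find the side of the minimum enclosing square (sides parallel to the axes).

The bounding box has width 17 and height 5.5.
An axis-aligned square enclosing the set must have side ≥ max(width, height).
So the minimum side is max(17, 5.5) = 17.

17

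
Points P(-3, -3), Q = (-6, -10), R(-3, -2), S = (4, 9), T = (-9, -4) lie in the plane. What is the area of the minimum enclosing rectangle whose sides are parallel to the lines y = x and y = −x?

130.5

In coordinates u = x + y, v = x − y the rectangle is axis-aligned; the map (x,y)→(u,v) scales areas by 2.
u-values: -6, -16, -5, 13, -13; range = 13 − (-16) = 29.
v-values: 0, 4, -1, -5, -5; range = 4 − (-5) = 9.
Area = (29 × 9) / 2 = 130.5.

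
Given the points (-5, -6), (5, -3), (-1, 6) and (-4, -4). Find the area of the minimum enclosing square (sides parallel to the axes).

The bounding box has width 10 and height 12.
An axis-aligned square enclosing the set must have side ≥ max(width, height).
So the minimum side is max(10, 12) = 12.
Area = 12² = 144.

144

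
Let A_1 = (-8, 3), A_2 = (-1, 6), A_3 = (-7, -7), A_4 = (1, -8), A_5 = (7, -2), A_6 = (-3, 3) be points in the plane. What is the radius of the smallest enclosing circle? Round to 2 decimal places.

The minimum enclosing circle is determined by three boundary points: A_1, A_3, A_5.
Their circumcentre is (-65/58, -79/58) with r² = 111605/1682.
The farthest remaining point A_2 is at distance² 91189/1682 ≤ 111605/1682.
r = √(111605/1682) ≈ 8.15.

8.15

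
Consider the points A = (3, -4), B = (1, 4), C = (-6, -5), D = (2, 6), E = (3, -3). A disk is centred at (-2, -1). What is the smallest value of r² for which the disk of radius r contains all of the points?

The required radius is the distance from (-2, -1) to the farthest point.
Squared distances: 34, 34, 32, 65, 29.
Maximum is 65, attained at D.

65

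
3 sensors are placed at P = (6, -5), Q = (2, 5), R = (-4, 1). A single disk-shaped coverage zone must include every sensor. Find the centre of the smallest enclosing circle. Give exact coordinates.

(31/19, -18/19)

Side lengths²: PQ² = 116, PR² = 136, QR² = 52.
Since PR² = 136 < 116 + 52 = 168, the triangle is acute, so the smallest enclosing circle is the circumcircle.
Circumcentre = (31/19, -18/19), r² = 12818/361.
Centre = (31/19, -18/19).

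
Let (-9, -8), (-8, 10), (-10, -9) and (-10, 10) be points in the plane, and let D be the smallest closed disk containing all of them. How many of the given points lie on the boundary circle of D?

3

By Welzl's lemma the MEC is supported by two points (diametrically opposite) or three points (on a circumcircle).
The farthest pair is (-8, 10)–(-10, -9) with squared distance 365. The circle on this segment as diameter has centre (-9, 0.5) and r² = 365/4 = 91.25.
Check (-9, -8): distance² to centre = 72.25 ≤ 91.25, so it lies inside.
All remaining points lie in this disk, and no smaller disk contains both endpoints, so this is the minimum enclosing circle.
The points at distance exactly r from the centre are (-8, 10), (-10, -9), (-10, 10) — 3 points.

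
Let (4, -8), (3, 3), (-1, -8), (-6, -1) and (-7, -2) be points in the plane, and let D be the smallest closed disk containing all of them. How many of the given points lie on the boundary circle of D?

The minimum enclosing circle of a finite set is fixed by two of the points (as a diameter) or three (as a circumcircle).
The minimum enclosing circle is determined by three boundary points: (4, -8), (3, 3), (-7, -2).
Their circumcentre is (-15/46, -131/46) with r² = 47885/1058.
The farthest remaining point (-6, -1) is at distance² 37673/1058 ≤ 47885/1058.
The points at distance exactly r from the centre are (4, -8), (3, 3), (-7, -2) — 3 points.

3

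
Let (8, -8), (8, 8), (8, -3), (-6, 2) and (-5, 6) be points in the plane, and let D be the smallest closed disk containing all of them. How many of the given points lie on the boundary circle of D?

The minimum enclosing circle is determined by three boundary points: (8, -8), (8, 8), (-5, 6).
Their circumcentre is (67/26, 0) with r² = 63145/676.
The farthest remaining point (-6, 2) is at distance² 52433/676 ≤ 63145/676.
The points at distance exactly r from the centre are (8, -8), (8, 8), (-5, 6) — 3 points.

3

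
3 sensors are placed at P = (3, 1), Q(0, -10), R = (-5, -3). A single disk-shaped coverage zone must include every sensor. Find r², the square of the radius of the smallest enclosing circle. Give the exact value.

12025/361

Side lengths²: PQ² = 130, PR² = 80, QR² = 74.
Since PQ² = 130 < 80 + 74 = 154, the triangle is acute, so the smallest enclosing circle is the circumcircle.
Circumcentre = (12/19, -81/19), r² = 12025/361.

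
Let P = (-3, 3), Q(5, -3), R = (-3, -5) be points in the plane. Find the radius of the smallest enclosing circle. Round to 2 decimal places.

5.15

Side lengths²: PQ² = 100, PR² = 64, QR² = 68.
Since PQ² = 100 < 68 + 64 = 132, the triangle is acute, so the smallest enclosing circle is the circumcircle.
Circumcentre = (0.25, -1), r² = 26.5625.
r = √(26.5625) ≈ 5.15.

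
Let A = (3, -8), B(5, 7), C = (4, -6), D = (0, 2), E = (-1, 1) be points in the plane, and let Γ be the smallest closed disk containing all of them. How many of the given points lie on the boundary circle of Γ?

2

The minimum enclosing circle of a finite set is fixed by two of the points (as a diameter) or three (as a circumcircle).
The farthest pair is A–B with squared distance 229. The circle on this segment as diameter has centre (4, -0.5) and r² = 229/4 = 57.25.
Check C: distance² to centre = 30.25 ≤ 57.25, so it lies inside.
All remaining points lie in this disk, and no smaller disk contains both endpoints, so this is the minimum enclosing circle.
The points at distance exactly r from the centre are A, B — 2 points.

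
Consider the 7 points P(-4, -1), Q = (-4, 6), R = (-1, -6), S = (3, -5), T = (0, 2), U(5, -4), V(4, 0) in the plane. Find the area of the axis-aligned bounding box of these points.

108

x ranges over [-4, 5], width 9.
y ranges over [-6, 6], height 12.
Area = 9 × 12 = 108.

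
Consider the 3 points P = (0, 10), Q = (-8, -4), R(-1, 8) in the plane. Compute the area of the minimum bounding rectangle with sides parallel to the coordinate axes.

112

x ranges over [-8, 0], width 8.
y ranges over [-4, 10], height 14.
Area = 8 × 14 = 112.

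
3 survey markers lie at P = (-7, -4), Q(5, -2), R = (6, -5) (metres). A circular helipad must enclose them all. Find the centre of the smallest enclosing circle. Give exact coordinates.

(-0.5, -4.5)

Side lengths²: PQ² = 148, PR² = 170, QR² = 10.
Since PR² = 170 ≥ 148 + 10 = 158, the angle opposite PR is not acute, so the smallest enclosing circle has PR as diameter.
Centre = midpoint of PR = (-0.5, -4.5), r² = 170/4 = 42.5.
Centre = (-0.5, -4.5).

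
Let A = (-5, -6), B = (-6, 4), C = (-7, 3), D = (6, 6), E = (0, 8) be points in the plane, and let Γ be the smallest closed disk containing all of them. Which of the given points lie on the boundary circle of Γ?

A smallest enclosing disk is always determined by at most three of the input points on its boundary.
The farthest pair is A–D with squared distance 265. The circle on this segment as diameter has centre (0.5, 0) and r² = 265/4 = 66.25.
Check B: distance² to centre = 58.25 ≤ 66.25, so it lies inside.
All remaining points lie in this disk, and no smaller disk contains both endpoints, so this is the minimum enclosing circle.
The points at distance exactly r from the centre are A, D — 2 points.

A, D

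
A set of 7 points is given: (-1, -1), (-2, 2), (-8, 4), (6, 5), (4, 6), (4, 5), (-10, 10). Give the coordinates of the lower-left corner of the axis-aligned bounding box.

x-range [-10, 6], y-range [-1, 10].
The lower-left corner is (-10, -1).

(-10, -1)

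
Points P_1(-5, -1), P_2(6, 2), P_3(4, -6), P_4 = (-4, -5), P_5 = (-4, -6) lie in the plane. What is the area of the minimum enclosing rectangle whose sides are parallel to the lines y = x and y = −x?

In coordinates u = x + y, v = x − y the rectangle is axis-aligned; the map (x,y)→(u,v) scales areas by 2.
u-values: -6, 8, -2, -9, -10; range = 8 − (-10) = 18.
v-values: -4, 4, 10, 1, 2; range = 10 − (-4) = 14.
Area = (18 × 14) / 2 = 126.

126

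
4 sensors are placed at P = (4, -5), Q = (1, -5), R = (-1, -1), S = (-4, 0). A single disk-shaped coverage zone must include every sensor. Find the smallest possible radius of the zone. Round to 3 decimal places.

4.717

The minimum enclosing circle of a finite set is fixed by two of the points (as a diameter) or three (as a circumcircle).
The farthest pair is P–S with squared distance 89. The circle on this segment as diameter has centre (0, -2.5) and r² = 89/4 = 22.25.
Check Q: distance² to centre = 7.25 ≤ 22.25, so it lies inside.
All remaining points lie in this disk, and no smaller disk contains both endpoints, so this is the minimum enclosing circle.
r = √(22.25) ≈ 4.717.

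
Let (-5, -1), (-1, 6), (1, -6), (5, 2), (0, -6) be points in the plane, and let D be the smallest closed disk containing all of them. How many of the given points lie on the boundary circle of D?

The farthest pair is (-1, 6)–(1, -6) with squared distance 148. The circle on this segment as diameter has centre (0, 0) and r² = 148/4 = 37.
Check (-5, -1): distance² to centre = 26 ≤ 37, so it lies inside.
All remaining points lie in this disk, and no smaller disk contains both endpoints, so this is the minimum enclosing circle.
The points at distance exactly r from the centre are (-1, 6), (1, -6) — 2 points.

2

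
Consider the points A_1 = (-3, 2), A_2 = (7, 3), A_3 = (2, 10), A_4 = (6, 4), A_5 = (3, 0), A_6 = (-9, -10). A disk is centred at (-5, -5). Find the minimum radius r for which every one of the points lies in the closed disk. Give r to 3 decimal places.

16.553

The required radius is the distance from (-5, -5) to the farthest point.
Squared distances: 53, 208, 274, 202, 89, 41.
Maximum is 274, attained at A_3.
r = √274 ≈ 16.553.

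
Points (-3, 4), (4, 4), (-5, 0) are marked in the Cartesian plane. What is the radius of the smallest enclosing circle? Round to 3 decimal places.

Call the three points A, B, C in the order given.
Side lengths²: AB² = 49, AC² = 20, BC² = 97.
Since BC² = 97 ≥ 49 + 20 = 69, the angle opposite BC is not acute, so the smallest enclosing circle has BC as diameter.
Centre = midpoint of BC = (-0.5, 2), r² = 97/4 = 24.25.
r = √(24.25) ≈ 4.924.

4.924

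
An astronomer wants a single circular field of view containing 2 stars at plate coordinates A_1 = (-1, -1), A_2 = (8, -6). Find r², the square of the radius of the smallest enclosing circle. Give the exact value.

The smallest circle enclosing two points has them as diameter endpoints.
Centre = midpoint = (3.5, -3.5); r² = |A_1A_2|²/4 = 106/4 = 26.5.

26.5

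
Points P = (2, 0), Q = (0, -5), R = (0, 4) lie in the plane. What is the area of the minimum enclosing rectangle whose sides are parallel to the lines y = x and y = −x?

In coordinates u = x + y, v = x − y the rectangle is axis-aligned; the map (x,y)→(u,v) scales areas by 2.
u-values: 2, -5, 4; range = 4 − (-5) = 9.
v-values: 2, 5, -4; range = 5 − (-4) = 9.
Area = (9 × 9) / 2 = 40.5.

40.5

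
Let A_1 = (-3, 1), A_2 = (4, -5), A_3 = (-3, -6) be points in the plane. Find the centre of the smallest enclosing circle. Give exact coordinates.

(1/14, -2.5)

Side lengths²: A_1A_2² = 85, A_1A_3² = 49, A_2A_3² = 50.
Since A_1A_2² = 85 < 50 + 49 = 99, the triangle is acute, so the smallest enclosing circle is the circumcircle.
Circumcentre = (1/14, -2.5), r² = 2125/98.
Centre = (1/14, -2.5).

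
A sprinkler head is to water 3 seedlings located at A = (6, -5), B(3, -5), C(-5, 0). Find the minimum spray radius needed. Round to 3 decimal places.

Side lengths²: AB² = 9, AC² = 146, BC² = 89.
Since AC² = 146 ≥ 89 + 9 = 98, the angle opposite AC is not acute, so the smallest enclosing circle has AC as diameter.
Centre = midpoint of AC = (0.5, -2.5), r² = 146/4 = 36.5.
r = √(36.5) ≈ 6.042.

6.042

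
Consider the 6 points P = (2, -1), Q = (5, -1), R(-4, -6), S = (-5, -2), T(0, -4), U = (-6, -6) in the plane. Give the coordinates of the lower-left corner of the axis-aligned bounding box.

x-range [-6, 5], y-range [-6, -1].
The lower-left corner is (-6, -6).

(-6, -6)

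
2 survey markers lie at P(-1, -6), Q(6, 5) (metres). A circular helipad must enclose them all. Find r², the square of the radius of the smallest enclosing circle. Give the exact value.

The smallest circle enclosing two points has them as diameter endpoints.
Centre = midpoint = (2.5, -0.5); r² = |PQ|²/4 = 170/4 = 42.5.

42.5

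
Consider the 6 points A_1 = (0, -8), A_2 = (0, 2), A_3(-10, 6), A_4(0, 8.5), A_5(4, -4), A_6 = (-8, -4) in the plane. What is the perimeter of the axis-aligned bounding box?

Width = max x − min x = 4 − (-10) = 14.
Height = max y − min y = 8.5 − (-8) = 16.5.
Perimeter = 2(14 + 16.5) = 61.

61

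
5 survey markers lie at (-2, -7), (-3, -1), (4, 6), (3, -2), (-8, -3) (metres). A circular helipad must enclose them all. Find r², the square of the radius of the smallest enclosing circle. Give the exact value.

A smallest enclosing disk is always determined by at most three of the input points on its boundary.
The minimum enclosing circle is determined by three boundary points: (-2, -7), (4, 6), (-8, -3).
Their circumcentre is (-22/17, 19/34) with r² = 66625/1156.
The farthest remaining point (3, -2) is at distance² 28885/1156 ≤ 66625/1156.

66625/1156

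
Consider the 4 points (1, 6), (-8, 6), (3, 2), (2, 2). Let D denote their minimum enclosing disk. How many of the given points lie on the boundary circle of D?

2

A smallest enclosing disk is always determined by at most three of the input points on its boundary.
The farthest pair is (-8, 6)–(3, 2) with squared distance 137. The circle on this segment as diameter has centre (-2.5, 4) and r² = 137/4 = 34.25.
Check (1, 6): distance² to centre = 16.25 ≤ 34.25, so it lies inside.
All remaining points lie in this disk, and no smaller disk contains both endpoints, so this is the minimum enclosing circle.
The points at distance exactly r from the centre are (-8, 6), (3, 2) — 2 points.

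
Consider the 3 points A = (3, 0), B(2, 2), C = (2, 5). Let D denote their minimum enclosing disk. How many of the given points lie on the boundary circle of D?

2

Side lengths²: AB² = 5, AC² = 26, BC² = 9.
Since AC² = 26 ≥ 9 + 5 = 14, the angle opposite AC is not acute, so the smallest enclosing circle has AC as diameter.
Centre = midpoint of AC = (2.5, 2.5), r² = 26/4 = 6.5.
The points at distance exactly r from the centre are A, C — 2 points.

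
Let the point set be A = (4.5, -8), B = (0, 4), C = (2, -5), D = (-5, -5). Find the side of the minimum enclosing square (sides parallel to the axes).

The bounding box has width 9.5 and height 12.
An axis-aligned square enclosing the set must have side ≥ max(width, height).
So the minimum side is max(9.5, 12) = 12.

12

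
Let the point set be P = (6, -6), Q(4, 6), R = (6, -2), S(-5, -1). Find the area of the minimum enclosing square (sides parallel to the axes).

144

The bounding box has width 11 and height 12.
An axis-aligned square enclosing the set must have side ≥ max(width, height).
So the minimum side is max(11, 12) = 12.
Area = 12² = 144.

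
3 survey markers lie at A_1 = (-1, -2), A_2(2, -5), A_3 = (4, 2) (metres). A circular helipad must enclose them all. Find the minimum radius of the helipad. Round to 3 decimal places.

Side lengths²: A_1A_2² = 18, A_1A_3² = 41, A_2A_3² = 53.
Since A_2A_3² = 53 < 41 + 18 = 59, the triangle is acute, so the smallest enclosing circle is the circumcircle.
Circumcentre = (47/18, -25/18), r² = 2173/162.
r = √(2173/162) ≈ 3.662.

3.662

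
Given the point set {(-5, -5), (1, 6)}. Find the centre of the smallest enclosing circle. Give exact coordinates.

(-2, 0.5)

The smallest circle enclosing two points has them as diameter endpoints.
Centre = midpoint = (-2, 0.5); r² = |(-5, -5)−(1, 6)|²/4 = 157/4 = 39.25.
Centre = (-2, 0.5).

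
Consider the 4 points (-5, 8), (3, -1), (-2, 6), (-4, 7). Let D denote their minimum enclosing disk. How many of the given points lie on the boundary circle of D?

The farthest pair is (-5, 8)–(3, -1) with squared distance 145. The circle on this segment as diameter has centre (-1, 3.5) and r² = 145/4 = 36.25.
Check (-2, 6): distance² to centre = 7.25 ≤ 36.25, so it lies inside.
All remaining points lie in this disk, and no smaller disk contains both endpoints, so this is the minimum enclosing circle.
The points at distance exactly r from the centre are (-5, 8), (3, -1) — 2 points.

2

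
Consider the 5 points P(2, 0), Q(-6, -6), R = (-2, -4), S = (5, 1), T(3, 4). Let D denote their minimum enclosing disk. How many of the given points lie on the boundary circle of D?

3

By Welzl's lemma the MEC is supported by two points (diametrically opposite) or three points (on a circumcircle).
The minimum enclosing circle is determined by three boundary points: Q, S, T.
Their circumcentre is (-131/94, -103/94) with r² = 200005/4418.
The farthest remaining point P is at distance² 56185/4418 ≤ 200005/4418.
The points at distance exactly r from the centre are Q, S, T — 3 points.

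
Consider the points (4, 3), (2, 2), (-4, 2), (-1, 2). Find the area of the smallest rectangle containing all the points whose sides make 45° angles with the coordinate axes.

In coordinates u = x + y, v = x − y the rectangle is axis-aligned; the map (x,y)→(u,v) scales areas by 2.
u-values: 7, 4, -2, 1; range = 7 − (-2) = 9.
v-values: 1, 0, -6, -3; range = 1 − (-6) = 7.
Area = (9 × 7) / 2 = 31.5.

31.5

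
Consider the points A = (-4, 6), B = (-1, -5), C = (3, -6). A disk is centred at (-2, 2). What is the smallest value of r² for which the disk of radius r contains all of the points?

89

The required radius is the distance from (-2, 2) to the farthest point.
Squared distances: 20, 50, 89.
Maximum is 89, attained at C.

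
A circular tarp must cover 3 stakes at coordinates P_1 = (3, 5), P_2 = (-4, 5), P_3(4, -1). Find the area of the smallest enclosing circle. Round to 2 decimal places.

78.54

Side lengths²: P_1P_2² = 49, P_1P_3² = 37, P_2P_3² = 100.
Since P_2P_3² = 100 ≥ 49 + 37 = 86, the angle opposite P_2P_3 is not acute, so the smallest enclosing circle has P_2P_3 as diameter.
Centre = midpoint of P_2P_3 = (0, 2), r² = 100/4 = 25.
Area = π·r² = π·25 ≈ 78.54.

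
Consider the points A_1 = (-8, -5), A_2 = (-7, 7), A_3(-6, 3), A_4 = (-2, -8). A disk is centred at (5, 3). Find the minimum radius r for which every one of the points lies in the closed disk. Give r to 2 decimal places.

The required radius is the distance from (5, 3) to the farthest point.
Squared distances: 233, 160, 121, 170.
Maximum is 233, attained at A_1.
r = √233 ≈ 15.26.

15.26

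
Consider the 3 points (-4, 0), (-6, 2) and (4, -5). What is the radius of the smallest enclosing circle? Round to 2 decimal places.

Call the three points A, B, C in the order given.
Side lengths²: AB² = 8, AC² = 89, BC² = 149.
Since BC² = 149 ≥ 89 + 8 = 97, the angle opposite BC is not acute, so the smallest enclosing circle has BC as diameter.
Centre = midpoint of BC = (-1, -1.5), r² = 149/4 = 37.25.
r = √(37.25) ≈ 6.10.

6.10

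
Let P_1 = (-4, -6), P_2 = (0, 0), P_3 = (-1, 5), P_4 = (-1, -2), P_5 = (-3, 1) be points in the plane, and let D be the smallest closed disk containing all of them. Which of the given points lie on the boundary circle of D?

A smallest enclosing disk is always determined by at most three of the input points on its boundary.
The farthest pair is P_1–P_3 with squared distance 130. The circle on this segment as diameter has centre (-2.5, -0.5) and r² = 130/4 = 32.5.
Check P_2: distance² to centre = 6.5 ≤ 32.5, so it lies inside.
All remaining points lie in this disk, and no smaller disk contains both endpoints, so this is the minimum enclosing circle.
The points at distance exactly r from the centre are P_1, P_3 — 2 points.

P_1, P_3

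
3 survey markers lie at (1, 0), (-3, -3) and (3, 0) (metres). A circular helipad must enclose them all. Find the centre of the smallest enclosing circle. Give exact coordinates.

Call the three points A, B, C in the order given.
Side lengths²: AB² = 25, AC² = 4, BC² = 45.
Since BC² = 45 ≥ 25 + 4 = 29, the angle opposite BC is not acute, so the smallest enclosing circle has BC as diameter.
Centre = midpoint of BC = (0, -1.5), r² = 45/4 = 11.25.
Centre = (0, -1.5).

(0, -1.5)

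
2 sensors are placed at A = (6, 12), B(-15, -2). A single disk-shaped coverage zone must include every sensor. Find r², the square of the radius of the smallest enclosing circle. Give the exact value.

The smallest circle enclosing two points has them as diameter endpoints.
Centre = midpoint = (-4.5, 5); r² = |AB|²/4 = 637/4 = 159.25.

159.25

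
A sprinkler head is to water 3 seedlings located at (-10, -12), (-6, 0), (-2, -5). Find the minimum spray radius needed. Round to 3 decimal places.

Call the three points A, B, C in the order given.
Side lengths²: AB² = 160, AC² = 113, BC² = 41.
Since AB² = 160 ≥ 113 + 41 = 154, the angle opposite AB is not acute, so the smallest enclosing circle has AB as diameter.
Centre = midpoint of AB = (-8, -6), r² = 160/4 = 40.
r = √40 ≈ 6.325.

6.325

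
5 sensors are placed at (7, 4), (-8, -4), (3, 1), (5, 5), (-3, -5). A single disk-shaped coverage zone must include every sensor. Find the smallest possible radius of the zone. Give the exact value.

8.5

The minimum enclosing circle of a finite set is fixed by two of the points (as a diameter) or three (as a circumcircle).
The farthest pair is (7, 4)–(-8, -4) with squared distance 289. The circle on this segment as diameter has centre (-0.5, 0) and r² = 289/4 = 72.25.
Check (3, 1): distance² to centre = 13.25 ≤ 72.25, so it lies inside.
All remaining points lie in this disk, and no smaller disk contains both endpoints, so this is the minimum enclosing circle.
r = √(72.25) = 8.5.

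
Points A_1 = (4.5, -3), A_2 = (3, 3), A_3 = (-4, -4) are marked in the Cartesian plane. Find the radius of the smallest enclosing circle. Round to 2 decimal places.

Side lengths²: A_1A_2² = 38.25, A_1A_3² = 73.25, A_2A_3² = 98.
Since A_2A_3² = 98 < 73.25 + 38.25 = 111.5, the triangle is acute, so the smallest enclosing circle is the circumcircle.
Circumcentre = (-0.05, -0.95), r² = 24.905.
r = √(24.905) ≈ 4.99.

4.99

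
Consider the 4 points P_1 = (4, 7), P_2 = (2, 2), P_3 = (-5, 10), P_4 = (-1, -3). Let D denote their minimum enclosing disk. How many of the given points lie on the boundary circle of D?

3

The minimum enclosing circle is determined by three boundary points: P_1, P_3, P_4.
Their circumcentre is (-29/14, 53/14) with r² = 4625/98.
The farthest remaining point P_2 is at distance² 1937/98 ≤ 4625/98.
The points at distance exactly r from the centre are P_1, P_3, P_4 — 3 points.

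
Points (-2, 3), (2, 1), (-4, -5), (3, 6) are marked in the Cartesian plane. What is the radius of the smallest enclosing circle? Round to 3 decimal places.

By Welzl's lemma the MEC is supported by two points (diametrically opposite) or three points (on a circumcircle).
The farthest pair is (-4, -5)–(3, 6) with squared distance 170. The circle on this segment as diameter has centre (-0.5, 0.5) and r² = 170/4 = 42.5.
Check (-2, 3): distance² to centre = 8.5 ≤ 42.5, so it lies inside.
All remaining points lie in this disk, and no smaller disk contains both endpoints, so this is the minimum enclosing circle.
r = √(42.5) ≈ 6.519.

6.519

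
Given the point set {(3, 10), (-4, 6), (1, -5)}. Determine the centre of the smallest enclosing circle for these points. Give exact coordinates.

(2, 2.5)

Call the three points A, B, C in the order given.
Side lengths²: AB² = 65, AC² = 229, BC² = 146.
Since AC² = 229 ≥ 146 + 65 = 211, the angle opposite AC is not acute, so the smallest enclosing circle has AC as diameter.
Centre = midpoint of AC = (2, 2.5), r² = 229/4 = 57.25.
Centre = (2, 2.5).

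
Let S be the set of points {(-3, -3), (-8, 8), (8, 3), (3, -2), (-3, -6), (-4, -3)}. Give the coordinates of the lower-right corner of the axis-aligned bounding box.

x-range [-8, 8], y-range [-6, 8].
The lower-right corner is (8, -6).

(8, -6)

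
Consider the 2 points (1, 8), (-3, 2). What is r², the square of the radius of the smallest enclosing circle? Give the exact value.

The smallest circle enclosing two points has them as diameter endpoints.
Centre = midpoint = (-1, 5); r² = |(1, 8)−(-3, 2)|²/4 = 52/4 = 13.

13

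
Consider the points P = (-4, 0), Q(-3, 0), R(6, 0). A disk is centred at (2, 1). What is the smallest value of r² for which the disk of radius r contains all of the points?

The required radius is the distance from (2, 1) to the farthest point.
Squared distances: 37, 26, 17.
Maximum is 37, attained at P.

37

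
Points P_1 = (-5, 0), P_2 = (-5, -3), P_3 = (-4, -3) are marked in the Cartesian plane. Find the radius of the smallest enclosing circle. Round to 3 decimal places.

Side lengths²: P_1P_2² = 9, P_1P_3² = 10, P_2P_3² = 1.
Since P_1P_3² = 10 ≥ 9 + 1 = 10, the angle opposite P_1P_3 is not acute, so the smallest enclosing circle has P_1P_3 as diameter.
Centre = midpoint of P_1P_3 = (-4.5, -1.5), r² = 10/4 = 2.5.
r = √(2.5) ≈ 1.581.

1.581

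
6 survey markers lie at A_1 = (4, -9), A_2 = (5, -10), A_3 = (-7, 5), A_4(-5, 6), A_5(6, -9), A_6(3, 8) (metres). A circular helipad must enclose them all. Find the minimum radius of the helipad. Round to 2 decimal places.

By Welzl's lemma the MEC is supported by two points (diametrically opposite) or three points (on a circumcircle).
The minimum enclosing circle is determined by three boundary points: A_2, A_3, A_6.
Their circumcentre is (23/62, -87/62) with r² = 183229/1922.
The farthest remaining point A_5 is at distance² 171821/1922 ≤ 183229/1922.
r = √(183229/1922) ≈ 9.76.

9.76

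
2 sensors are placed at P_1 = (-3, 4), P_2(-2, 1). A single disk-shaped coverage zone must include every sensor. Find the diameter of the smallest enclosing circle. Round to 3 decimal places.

3.162

The smallest circle enclosing two points has them as diameter endpoints.
Centre = midpoint = (-2.5, 2.5); r² = |P_1P_2|²/4 = 10/4 = 2.5.
Diameter = 2r = 2√(2.5) ≈ 3.162.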